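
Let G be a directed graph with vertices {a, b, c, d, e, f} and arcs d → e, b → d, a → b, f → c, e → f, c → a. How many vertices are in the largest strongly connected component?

{a, b, c, d, e, f} are all mutually reachable — one SCC of size 6.
The largest has 6 vertices.

6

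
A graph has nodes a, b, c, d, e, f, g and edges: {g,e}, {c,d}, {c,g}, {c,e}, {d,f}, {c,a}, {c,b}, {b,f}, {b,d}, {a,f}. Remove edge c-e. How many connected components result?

1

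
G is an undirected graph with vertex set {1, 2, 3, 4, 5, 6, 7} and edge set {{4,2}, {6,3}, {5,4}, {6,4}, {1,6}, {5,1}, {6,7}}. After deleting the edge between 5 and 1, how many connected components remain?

5 and 1 are still connected via 5-4-6-1, so the component count stays at 1.

1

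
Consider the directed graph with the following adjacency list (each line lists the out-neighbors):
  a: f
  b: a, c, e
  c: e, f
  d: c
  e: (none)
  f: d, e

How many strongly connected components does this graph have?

4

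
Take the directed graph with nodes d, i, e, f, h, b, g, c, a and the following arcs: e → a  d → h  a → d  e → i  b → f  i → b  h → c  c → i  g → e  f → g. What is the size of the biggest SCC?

9

{a, b, c, d, e, f, g, h, i} are all mutually reachable — one SCC of size 9.
The largest has 9 vertices.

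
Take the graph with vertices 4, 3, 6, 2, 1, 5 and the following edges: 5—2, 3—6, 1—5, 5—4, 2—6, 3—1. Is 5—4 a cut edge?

Removing 5—4 leaves no path between 5 and 4: the component count goes from 1 to 2. So it is a bridge.

Yes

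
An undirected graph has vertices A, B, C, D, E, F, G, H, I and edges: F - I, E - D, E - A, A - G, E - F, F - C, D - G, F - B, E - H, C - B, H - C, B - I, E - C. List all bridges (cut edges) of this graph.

The edges on the cycle E-D-G-A-E are not bridges since each lies on that cycle.
Every edge lies on some cycle, so there are no bridges.

none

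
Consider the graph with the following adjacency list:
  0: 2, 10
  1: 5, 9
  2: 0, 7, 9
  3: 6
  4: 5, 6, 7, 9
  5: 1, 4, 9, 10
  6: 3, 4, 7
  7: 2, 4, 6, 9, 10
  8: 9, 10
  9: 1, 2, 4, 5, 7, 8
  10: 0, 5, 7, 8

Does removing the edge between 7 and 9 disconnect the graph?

After removing 7-9, the path 7-2-9 still connects them, so the edge is not a bridge.

No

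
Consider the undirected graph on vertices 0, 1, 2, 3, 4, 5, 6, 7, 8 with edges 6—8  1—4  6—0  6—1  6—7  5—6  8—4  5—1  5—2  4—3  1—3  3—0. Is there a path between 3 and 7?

From 3 we can reach 0, 1, 2, 3, 4, 5, 6, 7, 8, which includes 7.

Yes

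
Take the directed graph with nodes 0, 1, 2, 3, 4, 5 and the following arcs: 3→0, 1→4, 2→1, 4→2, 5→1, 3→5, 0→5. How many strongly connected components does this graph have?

{1, 2, 4} are all mutually reachable — one SCC of size 3.
{3} is an SCC by itself.
{0} is an SCC by itself.
{5} is an SCC by itself.
That gives 4 strongly connected components.

4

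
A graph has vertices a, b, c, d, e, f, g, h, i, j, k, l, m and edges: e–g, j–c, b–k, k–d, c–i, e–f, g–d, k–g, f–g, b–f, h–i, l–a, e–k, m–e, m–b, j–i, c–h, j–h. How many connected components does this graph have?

3

Starting from a we can reach a, l. That is one component of size 2.
Starting from c we can reach c, h, i, j. That is one component of size 4.
Starting from b we can reach b, d, e, f, g, k, m. That is one component of size 7.
Total: 3 components.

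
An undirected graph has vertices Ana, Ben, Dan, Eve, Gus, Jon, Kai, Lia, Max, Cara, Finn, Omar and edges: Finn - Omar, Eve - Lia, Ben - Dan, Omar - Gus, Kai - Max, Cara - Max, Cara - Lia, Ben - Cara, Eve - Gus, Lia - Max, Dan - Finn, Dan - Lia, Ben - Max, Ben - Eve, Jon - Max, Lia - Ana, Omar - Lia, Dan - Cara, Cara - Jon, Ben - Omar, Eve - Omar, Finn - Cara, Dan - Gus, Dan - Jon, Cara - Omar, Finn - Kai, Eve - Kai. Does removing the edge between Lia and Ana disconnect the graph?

Yes

Removing Lia - Ana leaves no path between Lia and Ana: the component count goes from 1 to 2. So it is a bridge.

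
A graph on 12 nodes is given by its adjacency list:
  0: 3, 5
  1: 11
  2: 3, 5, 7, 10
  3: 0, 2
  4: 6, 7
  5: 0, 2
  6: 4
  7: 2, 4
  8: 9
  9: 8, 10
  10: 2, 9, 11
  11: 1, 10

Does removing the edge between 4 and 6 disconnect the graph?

Yes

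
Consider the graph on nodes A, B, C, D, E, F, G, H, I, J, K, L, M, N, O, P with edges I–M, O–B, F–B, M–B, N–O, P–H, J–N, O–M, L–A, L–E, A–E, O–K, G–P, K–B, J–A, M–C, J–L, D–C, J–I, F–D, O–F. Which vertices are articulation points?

J, P

Removing J increases the component count from 2 to 3, so J is a cut vertex.
Removing P increases the component count from 2 to 3, so P is a cut vertex.
By contrast removing L leaves 2 components; it is not a cut vertex. No other vertex is a cut vertex either.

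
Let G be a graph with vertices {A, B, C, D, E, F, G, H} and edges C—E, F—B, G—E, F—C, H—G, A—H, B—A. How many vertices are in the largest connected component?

7

D is isolated — a component by itself.
Starting from A we can reach A, B, C, E, F, G, H. That is one component of size 7.
The largest has 7 vertices.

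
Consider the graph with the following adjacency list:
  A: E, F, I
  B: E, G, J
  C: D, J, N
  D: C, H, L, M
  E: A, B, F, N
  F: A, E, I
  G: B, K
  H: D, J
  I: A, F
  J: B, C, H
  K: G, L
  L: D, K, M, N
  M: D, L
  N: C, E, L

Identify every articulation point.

Removing E increases the component count from 1 to 2, so E is a cut vertex.
By contrast removing N leaves 1 component; it is not a cut vertex. No other vertex is a cut vertex either.

E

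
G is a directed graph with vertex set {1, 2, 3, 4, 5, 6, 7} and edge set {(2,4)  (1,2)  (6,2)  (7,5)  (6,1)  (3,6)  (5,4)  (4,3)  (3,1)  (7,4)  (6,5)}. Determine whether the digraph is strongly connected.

There is no directed path from 1 to 7, so the graph is not strongly connected.

No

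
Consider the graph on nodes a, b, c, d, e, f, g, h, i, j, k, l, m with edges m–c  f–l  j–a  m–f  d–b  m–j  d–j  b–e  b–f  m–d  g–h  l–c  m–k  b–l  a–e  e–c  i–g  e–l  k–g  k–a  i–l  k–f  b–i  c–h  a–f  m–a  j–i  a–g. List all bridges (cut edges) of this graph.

The edges on the cycle m-k-g-i-b-d-m are not bridges since each lies on that cycle.
Every edge lies on some cycle, so there are no bridges.

none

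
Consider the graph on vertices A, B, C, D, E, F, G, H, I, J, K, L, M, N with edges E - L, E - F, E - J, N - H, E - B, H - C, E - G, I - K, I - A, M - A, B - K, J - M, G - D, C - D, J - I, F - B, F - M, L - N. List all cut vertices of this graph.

Removing E increases the component count from 1 to 2, so E is a cut vertex.
By contrast removing I leaves 1 component; it is not a cut vertex. No other vertex is a cut vertex either.

E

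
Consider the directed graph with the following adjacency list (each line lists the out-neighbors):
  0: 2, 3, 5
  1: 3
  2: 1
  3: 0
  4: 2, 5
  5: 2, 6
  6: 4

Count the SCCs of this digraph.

1

{0, 1, 2, 3, 4, 5, 6} are all mutually reachable — one SCC of size 7.
That gives 1 strongly connected component.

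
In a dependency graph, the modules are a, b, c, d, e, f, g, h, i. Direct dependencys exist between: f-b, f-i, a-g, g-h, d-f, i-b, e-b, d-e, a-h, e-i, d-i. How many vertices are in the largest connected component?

5

c is isolated — a component by itself.
Starting from a we can reach a, g, h. That is one component of size 3.
Starting from b we can reach b, d, e, f, i. That is one component of size 5.
The largest has 5 vertices.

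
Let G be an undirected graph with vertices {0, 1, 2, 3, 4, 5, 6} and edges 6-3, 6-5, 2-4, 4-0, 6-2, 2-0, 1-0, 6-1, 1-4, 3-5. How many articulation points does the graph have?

1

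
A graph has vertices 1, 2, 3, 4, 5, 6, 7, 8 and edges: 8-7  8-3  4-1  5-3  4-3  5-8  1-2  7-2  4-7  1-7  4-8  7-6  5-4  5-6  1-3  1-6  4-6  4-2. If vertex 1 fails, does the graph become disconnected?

No

Deleting 1 leaves 1 component (was 1) (its neighbors 2, 3, 4, 6, 7 remain connected to each other), so 1 is not a cut vertex.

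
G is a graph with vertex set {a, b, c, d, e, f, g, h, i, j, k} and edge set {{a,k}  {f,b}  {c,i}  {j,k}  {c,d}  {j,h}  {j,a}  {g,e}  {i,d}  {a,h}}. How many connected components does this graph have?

Starting from e we can reach e, g. That is one component of size 2.
Starting from b we can reach b, f. That is one component of size 2.
Starting from c we can reach c, d, i. That is one component of size 3.
Starting from a we can reach a, h, j, k. That is one component of size 4.
Total: 4 components.

4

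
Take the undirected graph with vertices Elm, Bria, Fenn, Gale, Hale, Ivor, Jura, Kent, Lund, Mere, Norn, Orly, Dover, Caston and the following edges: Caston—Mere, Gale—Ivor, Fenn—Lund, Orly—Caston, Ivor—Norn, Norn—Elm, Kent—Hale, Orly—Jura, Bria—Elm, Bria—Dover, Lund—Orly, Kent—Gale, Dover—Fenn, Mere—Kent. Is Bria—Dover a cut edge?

No

After removing Bria—Dover, the path Bria-Elm-Norn-Ivor-Gale-Kent-Mere-Caston-Orly-Lund-Fenn-Dover still connects them, so the edge is not a bridge.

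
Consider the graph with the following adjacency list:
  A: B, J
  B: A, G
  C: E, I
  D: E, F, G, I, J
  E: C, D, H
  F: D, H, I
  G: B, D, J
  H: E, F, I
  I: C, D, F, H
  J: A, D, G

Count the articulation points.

Removing D increases the component count from 1 to 2, so D is a cut vertex.
By contrast removing H leaves 1 component; it is not a cut vertex. No other vertex is a cut vertex either.

1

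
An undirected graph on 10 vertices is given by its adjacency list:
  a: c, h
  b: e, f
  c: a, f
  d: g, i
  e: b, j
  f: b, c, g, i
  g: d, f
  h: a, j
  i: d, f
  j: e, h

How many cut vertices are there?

1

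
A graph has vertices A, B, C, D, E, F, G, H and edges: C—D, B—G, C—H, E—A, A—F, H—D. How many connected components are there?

3

Starting from B we can reach B, G. That is one component of size 2.
Starting from A we can reach A, E, F. That is one component of size 3.
Starting from C we can reach C, D, H. That is one component of size 3.
Total: 3 components.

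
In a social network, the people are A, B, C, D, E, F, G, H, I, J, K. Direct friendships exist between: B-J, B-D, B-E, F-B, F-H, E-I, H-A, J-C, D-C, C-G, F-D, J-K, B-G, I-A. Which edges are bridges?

The edges on the cycle F-B-J-C-D-F are not bridges since each lies on that cycle.
But removing K-J disconnects K from J — this is a bridge.

J-K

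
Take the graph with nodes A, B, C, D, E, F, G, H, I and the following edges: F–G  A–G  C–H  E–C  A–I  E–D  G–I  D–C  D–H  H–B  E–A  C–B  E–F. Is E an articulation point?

Deleting E raises the number of components from 1 to 2, so E is a cut vertex.

Yes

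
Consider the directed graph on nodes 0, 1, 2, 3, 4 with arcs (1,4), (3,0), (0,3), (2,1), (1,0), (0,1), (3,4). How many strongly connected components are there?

3

{0, 1, 3} are all mutually reachable — one SCC of size 3.
{4} is an SCC by itself.
{2} is an SCC by itself.
That gives 3 strongly connected components.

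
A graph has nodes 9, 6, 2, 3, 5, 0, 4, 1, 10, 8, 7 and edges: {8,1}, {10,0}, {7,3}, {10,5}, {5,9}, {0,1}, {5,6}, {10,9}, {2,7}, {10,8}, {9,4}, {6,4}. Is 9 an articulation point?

No

Deleting 9 leaves 2 components (was 2), so 9 is not a cut vertex.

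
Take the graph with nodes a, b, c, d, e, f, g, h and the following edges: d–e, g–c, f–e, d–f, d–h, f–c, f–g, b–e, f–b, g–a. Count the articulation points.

Removing d increases the component count from 1 to 2, so d is a cut vertex.
Removing f increases the component count from 1 to 2, so f is a cut vertex.
Removing g increases the component count from 1 to 2, so g is a cut vertex.
By contrast removing e leaves 1 component; it is not a cut vertex. No other vertex is a cut vertex either.

3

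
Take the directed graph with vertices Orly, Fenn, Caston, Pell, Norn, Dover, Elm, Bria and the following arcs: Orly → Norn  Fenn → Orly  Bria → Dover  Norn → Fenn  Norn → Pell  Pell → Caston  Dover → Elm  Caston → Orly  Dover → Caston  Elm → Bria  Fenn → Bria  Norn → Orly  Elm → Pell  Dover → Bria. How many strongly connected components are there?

1

{Elm, Bria, Fenn, Norn, Orly, Pell, Dover, Caston} are all mutually reachable — one SCC of size 8.
That gives 1 strongly connected component.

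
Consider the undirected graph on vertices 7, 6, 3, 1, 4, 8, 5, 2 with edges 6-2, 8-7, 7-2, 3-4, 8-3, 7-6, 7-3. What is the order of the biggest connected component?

6

5 is isolated — a component by itself.
1 is isolated — a component by itself.
Starting from 2 we can reach 2, 3, 4, 6, 7, 8. That is one component of size 6.
The largest has 6 vertices.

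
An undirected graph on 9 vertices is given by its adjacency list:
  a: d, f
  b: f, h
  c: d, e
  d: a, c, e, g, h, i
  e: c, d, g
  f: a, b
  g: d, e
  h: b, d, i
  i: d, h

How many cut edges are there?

The edges on the cycle d-c-e-d are not bridges since each lies on that cycle.
Every edge lies on some cycle, so there are no bridges.

0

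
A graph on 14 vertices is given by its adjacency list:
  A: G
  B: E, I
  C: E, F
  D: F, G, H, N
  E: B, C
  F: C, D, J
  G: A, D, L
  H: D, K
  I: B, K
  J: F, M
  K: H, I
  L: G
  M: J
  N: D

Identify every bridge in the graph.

A-G, D-G, D-N, F-J, G-L, J-M

The edges on the cycle H-K-I-B-E-C-F-D-H are not bridges since each lies on that cycle.
But removing G-L disconnects G from L; removing G-D disconnects G from D; removing N-D disconnects N from D; removing G-A disconnects G from A — these are bridges.
In total 6 edges are bridges.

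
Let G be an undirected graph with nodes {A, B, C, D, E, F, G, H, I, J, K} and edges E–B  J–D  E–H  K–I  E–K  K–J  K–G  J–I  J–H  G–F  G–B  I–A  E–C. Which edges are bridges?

A-I, C-E, D-J, F-G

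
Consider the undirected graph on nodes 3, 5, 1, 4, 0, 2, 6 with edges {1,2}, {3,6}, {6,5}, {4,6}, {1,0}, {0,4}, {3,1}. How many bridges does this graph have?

2

The edges on the cycle 3-1-0-4-6-3 are not bridges since each lies on that cycle.
But removing 1-2 disconnects 1 from 2; removing 6-5 disconnects 6 from 5 — these are bridges.
That makes 2 bridges.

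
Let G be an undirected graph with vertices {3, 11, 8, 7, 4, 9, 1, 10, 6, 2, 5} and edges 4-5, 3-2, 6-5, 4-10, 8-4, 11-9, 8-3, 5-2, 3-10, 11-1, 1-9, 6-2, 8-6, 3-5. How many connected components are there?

7 is isolated — a component by itself.
Starting from 1 we can reach 1, 9, 11. That is one component of size 3.
Starting from 2 we can reach 2, 3, 4, 5, 6, 8, 10. That is one component of size 7.
Total: 3 components.

3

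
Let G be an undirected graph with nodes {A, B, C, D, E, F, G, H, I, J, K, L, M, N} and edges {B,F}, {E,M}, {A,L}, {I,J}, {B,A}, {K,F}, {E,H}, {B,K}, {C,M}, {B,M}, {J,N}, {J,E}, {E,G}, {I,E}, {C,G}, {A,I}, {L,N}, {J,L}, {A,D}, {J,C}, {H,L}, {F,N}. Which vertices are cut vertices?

A

Removing A increases the component count from 1 to 2, so A is a cut vertex.
By contrast removing K leaves 1 component; it is not a cut vertex. No other vertex is a cut vertex either.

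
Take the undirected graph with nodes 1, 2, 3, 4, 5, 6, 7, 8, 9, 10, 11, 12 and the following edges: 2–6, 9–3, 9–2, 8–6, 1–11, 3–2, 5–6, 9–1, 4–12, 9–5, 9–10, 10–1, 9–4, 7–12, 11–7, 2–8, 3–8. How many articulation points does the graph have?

1

Removing 9 increases the component count from 1 to 2, so 9 is a cut vertex.
By contrast removing 11 leaves 1 component; it is not a cut vertex. No other vertex is a cut vertex either.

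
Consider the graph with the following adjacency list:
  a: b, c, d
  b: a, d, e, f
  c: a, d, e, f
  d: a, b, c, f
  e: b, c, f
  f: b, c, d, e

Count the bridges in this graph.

0

The edges on the cycle d-b-e-c-d are not bridges since each lies on that cycle.
Every edge lies on some cycle, so there are no bridges.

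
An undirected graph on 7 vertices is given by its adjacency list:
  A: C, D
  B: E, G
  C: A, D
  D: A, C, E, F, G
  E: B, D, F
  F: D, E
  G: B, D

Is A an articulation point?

No

Deleting A leaves 1 component (was 1) (its neighbors C, D remain connected to each other), so A is not a cut vertex.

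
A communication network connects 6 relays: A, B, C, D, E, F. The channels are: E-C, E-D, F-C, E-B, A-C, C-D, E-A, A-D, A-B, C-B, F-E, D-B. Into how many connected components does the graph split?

1

Starting from A we can reach A, B, C, D, E, F. That is one component of size 6.
Total: 1 component.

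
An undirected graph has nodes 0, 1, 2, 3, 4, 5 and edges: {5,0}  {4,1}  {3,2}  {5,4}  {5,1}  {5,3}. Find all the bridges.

0-5, 2-3, 3-5

The edges on the cycle 5-4-1-5 are not bridges since each lies on that cycle.
But removing 3—2 disconnects 3 from 2; removing 5—0 disconnects 5 from 0; removing 5—3 disconnects 5 from 3 — these are bridges.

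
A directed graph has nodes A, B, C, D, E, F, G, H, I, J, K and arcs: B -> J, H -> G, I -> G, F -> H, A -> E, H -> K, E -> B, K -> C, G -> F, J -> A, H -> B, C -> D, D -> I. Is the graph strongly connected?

No

There is no directed path from A to H, so the graph is not strongly connected.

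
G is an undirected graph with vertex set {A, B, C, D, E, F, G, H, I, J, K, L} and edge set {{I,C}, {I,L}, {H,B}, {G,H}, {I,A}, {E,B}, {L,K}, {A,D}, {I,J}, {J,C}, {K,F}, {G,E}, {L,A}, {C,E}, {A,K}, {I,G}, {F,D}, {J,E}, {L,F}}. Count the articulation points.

1

Removing I increases the component count from 1 to 2, so I is a cut vertex.
By contrast removing D leaves 1 component; it is not a cut vertex. No other vertex is a cut vertex either.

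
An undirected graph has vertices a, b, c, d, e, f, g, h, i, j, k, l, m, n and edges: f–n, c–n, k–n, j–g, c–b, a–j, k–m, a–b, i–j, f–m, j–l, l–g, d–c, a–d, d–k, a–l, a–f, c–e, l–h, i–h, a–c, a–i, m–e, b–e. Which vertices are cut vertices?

a

Removing a increases the component count from 1 to 2, so a is a cut vertex.
By contrast removing d leaves 1 component; it is not a cut vertex. No other vertex is a cut vertex either.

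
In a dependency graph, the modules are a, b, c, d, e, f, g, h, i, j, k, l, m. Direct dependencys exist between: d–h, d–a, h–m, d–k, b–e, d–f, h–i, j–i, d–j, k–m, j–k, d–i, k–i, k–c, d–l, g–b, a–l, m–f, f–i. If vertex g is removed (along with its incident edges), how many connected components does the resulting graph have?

With g gone, the remaining components are: {b, e}; {a, c, d, f, h, i, j, k, l, m}.
That is 2 components.

2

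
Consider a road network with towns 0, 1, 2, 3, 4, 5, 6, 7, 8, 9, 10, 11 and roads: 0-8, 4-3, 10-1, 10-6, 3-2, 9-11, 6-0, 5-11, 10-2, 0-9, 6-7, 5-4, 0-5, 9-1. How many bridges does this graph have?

2

The edges on the cycle 10-6-0-5-4-3-2-10 are not bridges since each lies on that cycle.
But removing 8-0 disconnects 8 from 0; removing 6-7 disconnects 6 from 7 — these are bridges.
That makes 2 bridges.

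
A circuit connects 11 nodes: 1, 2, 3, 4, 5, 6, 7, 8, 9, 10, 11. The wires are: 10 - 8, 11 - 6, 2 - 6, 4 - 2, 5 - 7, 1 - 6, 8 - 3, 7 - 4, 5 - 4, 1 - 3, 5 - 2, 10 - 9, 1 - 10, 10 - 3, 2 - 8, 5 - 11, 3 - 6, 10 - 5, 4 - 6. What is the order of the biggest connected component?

11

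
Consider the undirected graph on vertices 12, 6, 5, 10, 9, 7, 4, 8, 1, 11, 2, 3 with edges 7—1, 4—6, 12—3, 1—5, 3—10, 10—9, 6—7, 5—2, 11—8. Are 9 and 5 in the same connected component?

No

The component containing 9 is {3, 9, 10, 12}, and 5 is not in it.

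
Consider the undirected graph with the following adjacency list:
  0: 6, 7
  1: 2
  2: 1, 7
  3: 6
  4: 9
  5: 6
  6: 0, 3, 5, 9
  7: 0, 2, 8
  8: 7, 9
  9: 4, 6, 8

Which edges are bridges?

The edges on the cycle 7-8-9-6-0-7 are not bridges since each lies on that cycle.
But removing 1-2 disconnects 1 from 2; removing 7-2 disconnects 7 from 2; removing 6-5 disconnects 6 from 5; removing 9-4 disconnects 9 from 4 — these are bridges.
In total 5 edges are bridges.

1-2, 2-7, 3-6, 4-9, 5-6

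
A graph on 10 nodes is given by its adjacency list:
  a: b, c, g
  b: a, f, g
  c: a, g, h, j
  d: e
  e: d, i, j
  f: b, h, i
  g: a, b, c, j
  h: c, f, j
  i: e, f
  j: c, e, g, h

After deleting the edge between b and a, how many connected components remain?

b and a are still connected via b-g-a, so the component count stays at 1.

1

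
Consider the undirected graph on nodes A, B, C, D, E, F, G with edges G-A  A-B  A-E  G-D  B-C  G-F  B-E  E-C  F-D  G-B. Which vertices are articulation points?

G

Removing G increases the component count from 1 to 2, so G is a cut vertex.
By contrast removing F leaves 1 component; it is not a cut vertex. No other vertex is a cut vertex either.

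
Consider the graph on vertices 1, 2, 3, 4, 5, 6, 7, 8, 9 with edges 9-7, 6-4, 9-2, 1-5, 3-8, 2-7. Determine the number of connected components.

4

Starting from 1 we can reach 1, 5. That is one component of size 2.
Starting from 3 we can reach 3, 8. That is one component of size 2.
Starting from 4 we can reach 4, 6. That is one component of size 2.
Starting from 2 we can reach 2, 7, 9. That is one component of size 3.
Total: 4 components.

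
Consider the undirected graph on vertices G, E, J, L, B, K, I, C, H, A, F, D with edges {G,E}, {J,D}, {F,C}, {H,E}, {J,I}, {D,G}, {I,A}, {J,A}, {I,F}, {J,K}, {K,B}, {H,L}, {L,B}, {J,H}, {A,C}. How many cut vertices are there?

Removing J increases the component count from 1 to 2, so J is a cut vertex.
By contrast removing I leaves 1 component; it is not a cut vertex. No other vertex is a cut vertex either.

1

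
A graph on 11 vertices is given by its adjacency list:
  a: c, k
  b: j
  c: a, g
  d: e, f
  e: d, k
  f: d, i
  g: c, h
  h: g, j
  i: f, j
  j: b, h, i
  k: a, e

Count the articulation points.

1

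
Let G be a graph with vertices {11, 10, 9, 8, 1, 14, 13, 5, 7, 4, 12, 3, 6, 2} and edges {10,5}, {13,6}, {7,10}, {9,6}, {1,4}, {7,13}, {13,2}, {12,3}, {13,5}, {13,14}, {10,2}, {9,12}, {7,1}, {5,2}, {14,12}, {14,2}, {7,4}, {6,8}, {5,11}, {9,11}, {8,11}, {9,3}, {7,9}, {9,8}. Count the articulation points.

Removing 7 increases the component count from 1 to 2, so 7 is a cut vertex.
By contrast removing 14 leaves 1 component; it is not a cut vertex. No other vertex is a cut vertex either.

1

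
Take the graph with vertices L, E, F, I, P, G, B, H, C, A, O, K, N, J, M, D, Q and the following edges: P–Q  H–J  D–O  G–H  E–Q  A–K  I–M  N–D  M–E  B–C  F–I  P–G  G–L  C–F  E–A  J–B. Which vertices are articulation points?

Removing A increases the component count from 2 to 3, so A is a cut vertex.
Removing D increases the component count from 2 to 3, so D is a cut vertex.
Removing E increases the component count from 2 to 3, so E is a cut vertex.
Likewise G is a cut vertex.
By contrast removing J leaves 2 components; it is not a cut vertex. No other vertex is a cut vertex either.

A, D, E, G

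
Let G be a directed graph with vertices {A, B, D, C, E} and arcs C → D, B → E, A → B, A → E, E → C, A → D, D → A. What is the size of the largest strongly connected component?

5

{A, B, C, D, E} are all mutually reachable — one SCC of size 5.
The largest has 5 vertices.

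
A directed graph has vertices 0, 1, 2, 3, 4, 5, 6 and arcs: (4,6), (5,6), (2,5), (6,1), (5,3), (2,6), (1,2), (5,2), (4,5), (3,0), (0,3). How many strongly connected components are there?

{1, 2, 5, 6} are all mutually reachable — one SCC of size 4.
{0, 3} are all mutually reachable — one SCC of size 2.
{4} is an SCC by itself.
That gives 3 strongly connected components.

3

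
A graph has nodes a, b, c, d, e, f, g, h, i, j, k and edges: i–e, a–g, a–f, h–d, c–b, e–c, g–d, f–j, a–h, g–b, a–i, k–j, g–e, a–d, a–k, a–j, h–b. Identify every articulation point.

Removing a increases the component count from 1 to 2, so a is a cut vertex.
By contrast removing k leaves 1 component; it is not a cut vertex. No other vertex is a cut vertex either.

a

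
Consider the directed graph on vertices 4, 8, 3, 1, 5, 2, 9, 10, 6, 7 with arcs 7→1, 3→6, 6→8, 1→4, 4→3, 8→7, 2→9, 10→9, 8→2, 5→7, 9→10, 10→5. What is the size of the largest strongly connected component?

{1, 2, 3, 4, 5, 6, 7, 8, 9, 10} are all mutually reachable — one SCC of size 10.
The largest has 10 vertices.

10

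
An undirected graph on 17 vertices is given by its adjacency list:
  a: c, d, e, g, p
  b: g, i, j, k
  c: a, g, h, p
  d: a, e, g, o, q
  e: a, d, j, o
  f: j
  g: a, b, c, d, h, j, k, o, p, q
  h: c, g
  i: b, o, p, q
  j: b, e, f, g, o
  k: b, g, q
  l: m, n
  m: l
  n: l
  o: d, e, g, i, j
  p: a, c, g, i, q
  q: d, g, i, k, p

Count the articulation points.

2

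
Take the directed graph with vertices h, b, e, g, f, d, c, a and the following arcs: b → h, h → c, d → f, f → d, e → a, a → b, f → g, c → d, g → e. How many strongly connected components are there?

{a, b, c, d, e, f, g, h} are all mutually reachable — one SCC of size 8.
That gives 1 strongly connected component.

1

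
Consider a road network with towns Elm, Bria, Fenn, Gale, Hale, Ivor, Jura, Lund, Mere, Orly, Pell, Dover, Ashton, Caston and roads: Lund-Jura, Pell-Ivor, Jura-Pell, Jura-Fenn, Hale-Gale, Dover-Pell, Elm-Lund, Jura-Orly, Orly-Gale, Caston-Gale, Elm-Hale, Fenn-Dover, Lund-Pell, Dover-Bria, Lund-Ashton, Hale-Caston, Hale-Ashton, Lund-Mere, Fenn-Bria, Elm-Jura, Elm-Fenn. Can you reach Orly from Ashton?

Yes

From Ashton we can reach Elm, Bria, Fenn, Gale, Hale, Ivor, Jura, Lund, Mere, Orly, Pell, Dover, Ashton, Caston, which includes Orly.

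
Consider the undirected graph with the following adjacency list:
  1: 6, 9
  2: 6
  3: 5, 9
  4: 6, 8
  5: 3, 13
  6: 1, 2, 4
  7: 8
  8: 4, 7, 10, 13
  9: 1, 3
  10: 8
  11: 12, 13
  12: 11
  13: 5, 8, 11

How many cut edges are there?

The edges on the cycle 1-6-4-8-13-5-3-9-1 are not bridges since each lies on that cycle.
But removing 7-8 disconnects 7 from 8; removing 11-12 disconnects 11 from 12; removing 11-13 disconnects 11 from 13; removing 10-8 disconnects 10 from 8 — these are bridges.
In total 5 edges are bridges.

5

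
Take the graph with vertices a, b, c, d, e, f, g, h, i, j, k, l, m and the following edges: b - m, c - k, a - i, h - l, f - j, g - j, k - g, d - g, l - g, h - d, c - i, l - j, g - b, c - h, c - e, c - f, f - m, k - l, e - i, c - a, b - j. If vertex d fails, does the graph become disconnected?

No

Deleting d leaves 1 component (was 1) (its neighbors g, h remain connected to each other), so d is not a cut vertex.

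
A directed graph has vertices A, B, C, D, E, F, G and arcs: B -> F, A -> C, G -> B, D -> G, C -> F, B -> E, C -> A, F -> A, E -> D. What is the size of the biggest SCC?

{B, D, E, G} are all mutually reachable — one SCC of size 4.
{A, C, F} are all mutually reachable — one SCC of size 3.
The largest has 4 vertices.

4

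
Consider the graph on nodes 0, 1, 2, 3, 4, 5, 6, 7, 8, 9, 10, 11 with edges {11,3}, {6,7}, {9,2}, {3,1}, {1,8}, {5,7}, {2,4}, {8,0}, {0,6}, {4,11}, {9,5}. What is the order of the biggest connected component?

11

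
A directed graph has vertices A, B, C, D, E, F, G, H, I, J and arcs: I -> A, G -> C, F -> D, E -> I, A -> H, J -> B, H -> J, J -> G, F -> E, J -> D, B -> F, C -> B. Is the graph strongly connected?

No

There is no directed path from D to A, so the graph is not strongly connected.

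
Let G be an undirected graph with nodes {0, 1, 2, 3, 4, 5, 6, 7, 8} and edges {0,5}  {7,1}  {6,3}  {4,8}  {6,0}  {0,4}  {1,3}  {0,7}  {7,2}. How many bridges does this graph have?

4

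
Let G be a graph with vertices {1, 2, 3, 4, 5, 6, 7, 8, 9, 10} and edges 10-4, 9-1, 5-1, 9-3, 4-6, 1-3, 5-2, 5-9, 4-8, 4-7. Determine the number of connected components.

2

Starting from 1 we can reach 1, 2, 3, 5, 9. That is one component of size 5.
Starting from 4 we can reach 4, 6, 7, 8, 10. That is one component of size 5.
Total: 2 components.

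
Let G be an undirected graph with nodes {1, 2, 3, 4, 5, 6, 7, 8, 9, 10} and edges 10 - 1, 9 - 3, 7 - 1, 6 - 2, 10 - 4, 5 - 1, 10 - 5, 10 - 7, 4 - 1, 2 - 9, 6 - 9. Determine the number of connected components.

3

8 is isolated — a component by itself.
Starting from 2 we can reach 2, 3, 6, 9. That is one component of size 4.
Starting from 1 we can reach 1, 4, 5, 7, 10. That is one component of size 5.
Total: 3 components.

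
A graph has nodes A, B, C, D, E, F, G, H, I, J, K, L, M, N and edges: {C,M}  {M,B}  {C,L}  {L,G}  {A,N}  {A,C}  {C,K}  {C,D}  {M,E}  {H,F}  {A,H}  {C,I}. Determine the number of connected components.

2

J is isolated — a component by itself.
Starting from A we can reach A, B, C, D, E, F, G, H, I, K, L, M, N. That is one component of size 13.
Total: 2 components.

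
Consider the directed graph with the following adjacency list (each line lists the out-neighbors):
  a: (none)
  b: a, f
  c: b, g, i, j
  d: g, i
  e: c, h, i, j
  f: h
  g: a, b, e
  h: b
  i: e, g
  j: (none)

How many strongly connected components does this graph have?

{c, e, g, i} are all mutually reachable — one SCC of size 4.
{b, f, h} are all mutually reachable — one SCC of size 3.
{j} is an SCC by itself.
{a} is an SCC by itself.
{d} is an SCC by itself.
That gives 5 strongly connected components.

5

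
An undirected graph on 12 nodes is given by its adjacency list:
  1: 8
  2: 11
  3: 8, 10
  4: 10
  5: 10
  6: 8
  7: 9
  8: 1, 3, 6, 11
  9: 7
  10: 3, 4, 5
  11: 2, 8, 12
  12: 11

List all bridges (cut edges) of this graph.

1-8, 10-3, 10-4, 10-5, 11-12, 11-2, 11-8, 3-8, 6-8, 7-9

removing 8-1 disconnects 8 from 1; removing 8-6 disconnects 8 from 6; removing 11-12 disconnects 11 from 12; removing 8-11 disconnects 8 from 11 — these are bridges.
In total 10 edges are bridges.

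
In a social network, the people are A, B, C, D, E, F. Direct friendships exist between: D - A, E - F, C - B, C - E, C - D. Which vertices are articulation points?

C, D, E

Removing C increases the component count from 1 to 3, so C is a cut vertex.
Removing D increases the component count from 1 to 2, so D is a cut vertex.
Removing E increases the component count from 1 to 2, so E is a cut vertex.
By contrast removing B leaves 1 component; it is not a cut vertex. No other vertex is a cut vertex either.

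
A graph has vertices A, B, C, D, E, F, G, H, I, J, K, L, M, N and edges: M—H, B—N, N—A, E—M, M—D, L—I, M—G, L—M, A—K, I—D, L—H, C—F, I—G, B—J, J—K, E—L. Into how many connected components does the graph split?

3

Starting from C we can reach C, F. That is one component of size 2.
Starting from A we can reach A, B, J, K, N. That is one component of size 5.
Starting from D we can reach D, E, G, H, I, L, M. That is one component of size 7.
Total: 3 components.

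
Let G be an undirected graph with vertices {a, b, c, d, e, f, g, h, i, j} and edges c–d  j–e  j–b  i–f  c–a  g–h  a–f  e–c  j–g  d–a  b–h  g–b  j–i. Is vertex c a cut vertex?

No

Deleting c leaves 1 component (was 1) (its neighbors a, d, e remain connected to each other), so c is not a cut vertex.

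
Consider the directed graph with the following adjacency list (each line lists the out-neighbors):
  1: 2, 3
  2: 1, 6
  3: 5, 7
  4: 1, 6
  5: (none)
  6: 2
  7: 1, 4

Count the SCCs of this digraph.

{1, 2, 3, 4, 6, 7} are all mutually reachable — one SCC of size 6.
{5} is an SCC by itself.
That gives 2 strongly connected components.

2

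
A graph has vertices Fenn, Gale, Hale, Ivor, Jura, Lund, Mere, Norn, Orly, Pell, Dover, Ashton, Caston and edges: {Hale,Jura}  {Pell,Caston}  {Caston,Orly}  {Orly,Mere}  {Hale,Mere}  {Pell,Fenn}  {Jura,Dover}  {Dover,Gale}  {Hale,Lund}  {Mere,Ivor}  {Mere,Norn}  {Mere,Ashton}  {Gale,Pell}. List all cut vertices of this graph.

Hale, Mere, Pell

Removing Hale increases the component count from 1 to 2, so Hale is a cut vertex.
Removing Mere increases the component count from 1 to 4, so Mere is a cut vertex.
Removing Pell increases the component count from 1 to 2, so Pell is a cut vertex.
By contrast removing Gale leaves 1 component; it is not a cut vertex. No other vertex is a cut vertex either.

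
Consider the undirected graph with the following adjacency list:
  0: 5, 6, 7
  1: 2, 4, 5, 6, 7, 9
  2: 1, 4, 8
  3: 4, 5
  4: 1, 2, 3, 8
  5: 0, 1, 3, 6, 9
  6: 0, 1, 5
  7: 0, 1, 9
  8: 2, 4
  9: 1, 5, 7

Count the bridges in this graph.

0

The edges on the cycle 4-3-5-6-1-4 are not bridges since each lies on that cycle.
Every edge lies on some cycle, so there are no bridges.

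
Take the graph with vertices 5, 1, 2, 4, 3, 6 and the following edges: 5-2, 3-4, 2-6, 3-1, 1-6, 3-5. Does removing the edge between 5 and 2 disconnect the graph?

After removing 5-2, the path 5-3-1-6-2 still connects them, so the edge is not a bridge.

No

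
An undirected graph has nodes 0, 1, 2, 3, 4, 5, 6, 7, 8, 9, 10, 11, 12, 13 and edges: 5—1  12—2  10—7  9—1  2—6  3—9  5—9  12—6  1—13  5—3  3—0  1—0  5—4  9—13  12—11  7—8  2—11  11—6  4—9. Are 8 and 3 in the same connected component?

No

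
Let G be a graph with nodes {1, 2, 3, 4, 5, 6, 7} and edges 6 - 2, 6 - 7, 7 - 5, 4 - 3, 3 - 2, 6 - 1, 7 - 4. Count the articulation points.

2

Removing 6 increases the component count from 1 to 2, so 6 is a cut vertex.
Removing 7 increases the component count from 1 to 2, so 7 is a cut vertex.
By contrast removing 3 leaves 1 component; it is not a cut vertex. No other vertex is a cut vertex either.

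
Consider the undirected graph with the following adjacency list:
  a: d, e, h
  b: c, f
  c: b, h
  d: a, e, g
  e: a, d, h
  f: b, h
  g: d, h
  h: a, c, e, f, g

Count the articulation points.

Removing h increases the component count from 1 to 2, so h is a cut vertex.
By contrast removing a leaves 1 component; it is not a cut vertex. No other vertex is a cut vertex either.

1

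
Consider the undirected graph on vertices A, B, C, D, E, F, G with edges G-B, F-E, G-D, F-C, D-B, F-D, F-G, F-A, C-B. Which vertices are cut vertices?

F

Removing F increases the component count from 1 to 3, so F is a cut vertex.
By contrast removing B leaves 1 component; it is not a cut vertex. No other vertex is a cut vertex either.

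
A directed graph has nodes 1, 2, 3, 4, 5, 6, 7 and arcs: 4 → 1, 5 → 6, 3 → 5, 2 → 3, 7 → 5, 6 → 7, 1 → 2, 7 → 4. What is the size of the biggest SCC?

{1, 2, 3, 4, 5, 6, 7} are all mutually reachable — one SCC of size 7.
The largest has 7 vertices.

7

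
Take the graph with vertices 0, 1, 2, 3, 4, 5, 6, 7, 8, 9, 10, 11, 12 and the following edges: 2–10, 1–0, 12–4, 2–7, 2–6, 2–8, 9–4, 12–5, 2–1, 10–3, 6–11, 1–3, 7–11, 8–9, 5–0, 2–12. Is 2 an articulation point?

Deleting 2 raises the number of components from 1 to 2, so 2 is a cut vertex.

Yes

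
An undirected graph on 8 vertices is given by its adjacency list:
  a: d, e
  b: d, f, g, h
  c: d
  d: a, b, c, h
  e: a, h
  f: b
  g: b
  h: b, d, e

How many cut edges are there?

3

The edges on the cycle h-b-d-h are not bridges since each lies on that cycle.
But removing g-b disconnects g from b; removing c-d disconnects c from d; removing b-f disconnects b from f — these are bridges.
That makes 3 bridges.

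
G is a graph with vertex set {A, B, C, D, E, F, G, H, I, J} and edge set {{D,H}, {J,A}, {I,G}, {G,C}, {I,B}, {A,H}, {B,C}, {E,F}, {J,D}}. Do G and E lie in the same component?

No

The component containing G is {B, C, G, I}, and E is not in it.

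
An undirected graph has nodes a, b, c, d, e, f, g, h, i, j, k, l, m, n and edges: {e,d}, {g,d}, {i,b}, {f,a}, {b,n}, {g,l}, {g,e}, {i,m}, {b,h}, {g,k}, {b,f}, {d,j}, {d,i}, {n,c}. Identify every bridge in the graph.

a-f, b-f, b-h, b-i, b-n, c-n, d-i, d-j, g-k, g-l, i-m

The edges on the cycle g-e-d-g are not bridges since each lies on that cycle.
But removing i - b disconnects i from b; removing b - h disconnects b from h; removing d - j disconnects d from j; removing d - i disconnects d from i — these are bridges.
In total 11 edges are bridges.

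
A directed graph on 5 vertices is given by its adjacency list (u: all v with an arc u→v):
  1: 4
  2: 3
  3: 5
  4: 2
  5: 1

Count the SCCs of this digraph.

1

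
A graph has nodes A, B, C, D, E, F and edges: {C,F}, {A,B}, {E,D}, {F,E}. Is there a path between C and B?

The component containing C is {C, D, E, F}, and B is not in it.

No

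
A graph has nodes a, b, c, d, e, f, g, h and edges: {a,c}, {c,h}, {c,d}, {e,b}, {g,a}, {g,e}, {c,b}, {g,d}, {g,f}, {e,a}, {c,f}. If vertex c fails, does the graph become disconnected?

Yes

Deleting c raises the number of components from 1 to 2, so c is a cut vertex.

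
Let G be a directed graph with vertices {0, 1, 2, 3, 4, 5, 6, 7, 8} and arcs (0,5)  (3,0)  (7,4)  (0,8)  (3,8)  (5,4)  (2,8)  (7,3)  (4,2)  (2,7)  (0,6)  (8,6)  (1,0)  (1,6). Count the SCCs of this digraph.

4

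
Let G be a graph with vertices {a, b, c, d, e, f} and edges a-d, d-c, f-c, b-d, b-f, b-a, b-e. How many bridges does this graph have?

1

The edges on the cycle b-a-d-c-f-b are not bridges since each lies on that cycle.
But removing b-e disconnects b from e — this is a bridge.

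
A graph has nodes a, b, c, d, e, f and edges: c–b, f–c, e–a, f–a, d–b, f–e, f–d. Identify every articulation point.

Removing f increases the component count from 1 to 2, so f is a cut vertex.
By contrast removing d leaves 1 component; it is not a cut vertex. No other vertex is a cut vertex either.

f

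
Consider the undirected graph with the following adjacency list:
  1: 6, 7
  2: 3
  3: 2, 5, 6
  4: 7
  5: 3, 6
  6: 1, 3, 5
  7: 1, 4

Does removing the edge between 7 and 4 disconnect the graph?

Yes

Removing 7-4 leaves no path between 7 and 4: the component count goes from 1 to 2. So it is a bridge.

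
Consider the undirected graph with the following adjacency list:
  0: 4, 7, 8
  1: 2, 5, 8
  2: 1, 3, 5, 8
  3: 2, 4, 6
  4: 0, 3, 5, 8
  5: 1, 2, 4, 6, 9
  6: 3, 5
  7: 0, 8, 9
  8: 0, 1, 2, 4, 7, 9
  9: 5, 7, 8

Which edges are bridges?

none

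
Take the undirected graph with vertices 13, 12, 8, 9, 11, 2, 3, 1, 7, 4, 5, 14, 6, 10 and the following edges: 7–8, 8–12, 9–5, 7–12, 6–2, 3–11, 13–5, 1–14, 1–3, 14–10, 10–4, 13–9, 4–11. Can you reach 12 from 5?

The component containing 5 is {5, 9, 13}, and 12 is not in it.

No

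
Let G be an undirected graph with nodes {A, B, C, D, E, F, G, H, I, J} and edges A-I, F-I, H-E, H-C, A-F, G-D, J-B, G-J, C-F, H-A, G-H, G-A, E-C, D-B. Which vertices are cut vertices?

G

Removing G increases the component count from 1 to 2, so G is a cut vertex.
By contrast removing E leaves 1 component; it is not a cut vertex. No other vertex is a cut vertex either.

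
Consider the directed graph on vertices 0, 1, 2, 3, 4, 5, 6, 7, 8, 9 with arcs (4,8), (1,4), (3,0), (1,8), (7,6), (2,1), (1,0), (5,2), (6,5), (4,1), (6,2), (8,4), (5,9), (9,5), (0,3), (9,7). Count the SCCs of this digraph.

{5, 6, 7, 9} are all mutually reachable — one SCC of size 4.
{1, 4, 8} are all mutually reachable — one SCC of size 3.
{0, 3} are all mutually reachable — one SCC of size 2.
{2} is an SCC by itself.
That gives 4 strongly connected components.

4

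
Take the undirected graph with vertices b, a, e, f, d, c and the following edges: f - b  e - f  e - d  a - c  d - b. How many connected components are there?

2

Starting from a we can reach a, c. That is one component of size 2.
Starting from b we can reach b, d, e, f. That is one component of size 4.
Total: 2 components.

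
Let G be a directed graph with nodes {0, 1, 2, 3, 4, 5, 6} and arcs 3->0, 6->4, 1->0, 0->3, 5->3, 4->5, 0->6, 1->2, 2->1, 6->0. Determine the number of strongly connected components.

2

{0, 3, 4, 5, 6} are all mutually reachable — one SCC of size 5.
{1, 2} are all mutually reachable — one SCC of size 2.
That gives 2 strongly connected components.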